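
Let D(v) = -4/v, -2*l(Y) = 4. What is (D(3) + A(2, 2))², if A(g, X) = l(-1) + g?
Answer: 16/9 ≈ 1.7778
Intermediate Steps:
l(Y) = -2 (l(Y) = -½*4 = -2)
A(g, X) = -2 + g
(D(3) + A(2, 2))² = (-4/3 + (-2 + 2))² = (-4*⅓ + 0)² = (-4/3 + 0)² = (-4/3)² = 16/9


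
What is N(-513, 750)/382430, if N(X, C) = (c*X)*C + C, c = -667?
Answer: 25662900/38243 ≈ 671.05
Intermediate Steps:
N(X, C) = C - 667*C*X (N(X, C) = (-667*X)*C + C = -667*C*X + C = C - 667*C*X)
N(-513, 750)/382430 = (750*(1 - 667*(-513)))/382430 = (750*(1 + 342171))*(1/382430) = (750*342172)*(1/382430) = 256629000*(1/382430) = 25662900/38243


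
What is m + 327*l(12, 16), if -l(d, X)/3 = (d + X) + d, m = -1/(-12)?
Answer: -470879/12 ≈ -39240.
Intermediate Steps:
m = 1/12 (m = -1*(-1/12) = 1/12 ≈ 0.083333)
l(d, X) = -6*d - 3*X (l(d, X) = -3*((d + X) + d) = -3*((X + d) + d) = -3*(X + 2*d) = -6*d - 3*X)
m + 327*l(12, 16) = 1/12 + 327*(-6*12 - 3*16) = 1/12 + 327*(-72 - 48) = 1/12 + 327*(-120) = 1/12 - 39240 = -470879/12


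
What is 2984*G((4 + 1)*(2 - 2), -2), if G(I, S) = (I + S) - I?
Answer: -5968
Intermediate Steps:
G(I, S) = S
2984*G((4 + 1)*(2 - 2), -2) = 2984*(-2) = -5968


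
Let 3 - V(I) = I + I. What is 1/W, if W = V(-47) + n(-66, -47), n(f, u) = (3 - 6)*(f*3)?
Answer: 1/691 ≈ 0.0014472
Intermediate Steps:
V(I) = 3 - 2*I (V(I) = 3 - (I + I) = 3 - 2*I)
n(f, u) = -9*f
W = 691 (W = (3 - 2*(-47)) - 9*(-66) = (3 + 94) + 594 = 97 + 594 = 691)
1/W = 1/691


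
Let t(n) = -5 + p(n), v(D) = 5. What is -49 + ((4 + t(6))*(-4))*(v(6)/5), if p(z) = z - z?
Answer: -45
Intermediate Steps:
p(z) = 0
t(n) = -5 (t(n) = -5 + 0 = -5)
-49 + ((4 + t(6))*(-4))*(v(6)/5) = -49 + ((4 - 5)*(-4))*(5/5) = -49 + (-1*(-4))*(5*(⅕)) = -49 + 4*1 = -49 + 4 = -45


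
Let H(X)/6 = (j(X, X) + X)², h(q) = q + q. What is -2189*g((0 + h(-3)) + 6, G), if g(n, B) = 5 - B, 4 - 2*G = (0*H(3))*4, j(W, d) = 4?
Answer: -6567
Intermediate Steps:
h(q) = 2*q
H(X) = 6*(4 + X)²
G = 2 (G = 2 - 0*(6*(4 + 3)²)*4/2 = 2 - 0*(6*7²)*4/2 = 2 - 0*(6*49)*4/2 = 2 - 0*294*4/2 = 2 - 0*4 = 2 - ½*0 = 2 + 0 = 2)
-2189*g((0 + h(-3)) + 6, G) = -2189*(5 - 1*2) = -2189*(5 - 2) = -2189*3 = -6567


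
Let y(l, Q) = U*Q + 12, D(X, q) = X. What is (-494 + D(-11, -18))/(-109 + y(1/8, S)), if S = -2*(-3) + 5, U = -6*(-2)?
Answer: -101/7 ≈ -14.429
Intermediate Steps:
U = 12
S = 11 (S = 6 + 5 = 11)
y(l, Q) = 12 + 12*Q (y(l, Q) = 12*Q + 12 = 12 + 12*Q)
(-494 + D(-11, -18))/(-109 + y(1/8, S)) = (-494 - 11)/(-109 + (12 + 12*11)) = -505/(-109 + (12 + 132)) = -505/(-109 + 144) = -505/35 = -505*1/35 = -101/7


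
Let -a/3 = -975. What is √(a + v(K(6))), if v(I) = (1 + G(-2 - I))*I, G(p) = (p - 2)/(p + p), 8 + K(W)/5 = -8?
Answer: √4267965/39 ≈ 52.972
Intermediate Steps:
K(W) = -80 (K(W) = -40 + 5*(-8) = -40 - 40 = -80)
a = 2925 (a = -3*(-975) = 2925)
G(p) = (-2 + p)/(2*p) (G(p) = (-2 + p)/((2*p)) = (-2 + p)*(1/(2*p)) = (-2 + p)/(2*p))
v(I) = I*(1 + (-4 - I)/(2*(-2 - I))) (v(I) = (1 + (-2 + (-2 - I))/(2*(-2 - I)))*I = (1 + (-4 - I)/(2*(-2 - I)))*I = I*(1 + (-4 - I)/(2*(-2 - I))))
√(a + v(K(6))) = √(2925 + (½)*(-80)*(8 + 3*(-80))/(2 - 80)) = √(2925 + (½)*(-80)*(8 - 240)/(-78)) = √(2925 + (½)*(-80)*(-1/78)*(-232)) = √(2925 - 4640/39) = √(109435/39) = √4267965/39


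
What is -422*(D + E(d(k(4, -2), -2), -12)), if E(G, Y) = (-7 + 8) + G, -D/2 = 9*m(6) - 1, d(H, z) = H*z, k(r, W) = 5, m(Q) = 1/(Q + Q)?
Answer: 3587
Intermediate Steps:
m(Q) = 1/(2*Q)
D = ½ (D = -2*(9*((½)/6) - 1) = -2*(9*((½)*(⅙)) - 1) = -2*(9*(1/12) - 1) = -2*(¾ - 1) = -2*(-¼) = ½ ≈ 0.50000)
E(G, Y) = 1 + G
-422*(D + E(d(k(4, -2), -2), -12)) = -422*(½ + (1 + 5*(-2))) = -422*(½ + (1 - 10)) = -422*(½ - 9) = -422*(-17/2) = 3587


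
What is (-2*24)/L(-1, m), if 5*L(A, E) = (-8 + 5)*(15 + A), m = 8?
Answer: 40/7 ≈ 5.7143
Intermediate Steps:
L(A, E) = -9 - 3*A/5 (L(A, E) = ((-8 + 5)*(15 + A))/5 = (-3*(15 + A))/5 = (-45 - 3*A)/5 = -9 - 3*A/5)
(-2*24)/L(-1, m) = (-2*24)/(-9 - ⅗*(-1)) = -48/(-9 + ⅗) = -48/(-42/5) = -48*(-5/42) = 40/7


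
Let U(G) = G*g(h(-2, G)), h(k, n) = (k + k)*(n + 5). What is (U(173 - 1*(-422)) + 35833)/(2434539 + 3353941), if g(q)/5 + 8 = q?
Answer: -7127967/5788480 ≈ -1.2314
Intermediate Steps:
h(k, n) = 2*k*(5 + n) (h(k, n) = (2*k)*(5 + n) = 2*k*(5 + n))
g(q) = -40 + 5*q
U(G) = G*(-140 - 20*G) (U(G) = G*(-40 + 5*(2*(-2)*(5 + G))) = G*(-40 + 5*(-20 - 4*G)) = G*(-40 + (-100 - 20*G)) = G*(-140 - 20*G))
(U(173 - 1*(-422)) + 35833)/(2434539 + 3353941) = (-20*(173 - 1*(-422))*(7 + (173 - 1*(-422))) + 35833)/(2434539 + 3353941) = (-20*(173 + 422)*(7 + (173 + 422)) + 35833)/5788480 = (-20*595*(7 + 595) + 35833)*(1/5788480) = (-20*595*602 + 35833)*(1/5788480) = (-7163800 + 35833)*(1/5788480) = -7127967*1/5788480 = -7127967/5788480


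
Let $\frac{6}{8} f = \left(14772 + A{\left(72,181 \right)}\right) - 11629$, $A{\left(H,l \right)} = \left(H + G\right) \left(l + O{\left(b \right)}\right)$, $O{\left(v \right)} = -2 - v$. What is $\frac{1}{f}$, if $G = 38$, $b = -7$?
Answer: $\frac{3}{94412} \approx 3.1776 \cdot 10^{-5}$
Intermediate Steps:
$A{\left(H,l \right)} = \left(5 + l\right) \left(38 + H\right)$ ($A{\left(H,l \right)} = \left(H + 38\right) \left(l - -5\right) = \left(38 + H\right) \left(l + \left(-2 + 7\right)\right) = \left(38 + H\right) \left(l + 5\right) = \left(38 + H\right) \left(5 + l\right) = \left(5 + l\right) \left(38 + H\right)$)
$f = \frac{94412}{3}$ ($f = \frac{4 \left(\left(14772 + \left(190 + 5 \cdot 72 + 38 \cdot 181 + 72 \cdot 181\right)\right) - 11629\right)}{3} = \frac{4 \left(\left(14772 + \left(190 + 360 + 6878 + 13032\right)\right) - 11629\right)}{3} = \frac{4 \left(\left(14772 + 20460\right) - 11629\right)}{3} = \frac{4 \left(35232 - 11629\right)}{3} = \frac{4}{3} \cdot 23603 = \frac{94412}{3} \approx 31471.0$)
$\frac{1}{f} = \frac{1}{\frac{94412}{3}} = \frac{3}{94412}$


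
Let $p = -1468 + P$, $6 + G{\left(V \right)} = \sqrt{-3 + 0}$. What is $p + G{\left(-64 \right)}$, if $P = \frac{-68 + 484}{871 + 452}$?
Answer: $- \frac{1949686}{1323} + i \sqrt{3} \approx -1473.7 + 1.732 i$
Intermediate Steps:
$G{\left(V \right)} = -6 + i \sqrt{3}$ ($G{\left(V \right)} = -6 + \sqrt{-3 + 0} = -6 + \sqrt{-3} = -6 + i \sqrt{3}$)
$P = \frac{416}{1323} \approx 0.31444$
$p = - \frac{1941748}{1323}$ ($p = -1468 + \frac{416}{1323} = - \frac{1941748}{1323} \approx -1467.7$)
$p + G{\left(-64 \right)} = - \frac{1941748}{1323} - \left(6 - i \sqrt{3}\right) = - \frac{1949686}{1323} + i \sqrt{3}$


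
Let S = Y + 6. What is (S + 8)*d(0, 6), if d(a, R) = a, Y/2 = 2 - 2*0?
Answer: 0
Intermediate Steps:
Y = 4 (Y = 2*(2 - 2*0) = 2*(2 + 0) = 2*2 = 4)
S = 10 (S = 4 + 6 = 10)
(S + 8)*d(0, 6) = (10 + 8)*0 = 18*0 = 0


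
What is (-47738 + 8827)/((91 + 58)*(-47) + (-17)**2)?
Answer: 38911/6714 ≈ 5.7955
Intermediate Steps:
(-47738 + 8827)/((91 + 58)*(-47) + (-17)**2) = -38911/(149*(-47) + 289) = -38911/(-7003 + 289) = -38911/(-6714) = -38911*(-1/6714) = 38911/6714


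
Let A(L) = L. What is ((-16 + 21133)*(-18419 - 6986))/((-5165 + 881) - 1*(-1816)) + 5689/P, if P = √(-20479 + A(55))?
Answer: 536477385/2468 - 5689*I*√5106/10212 ≈ 2.1737e+5 - 39.808*I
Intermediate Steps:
P = 2*I*√5106 (P = √(-20479 + 55) = √(-20424) = 2*I*√5106 ≈ 142.91*I)
((-16 + 21133)*(-18419 - 6986))/((-5165 + 881) - 1*(-1816)) + 5689/P = ((-16 + 21133)*(-18419 - 6986))/((-5165 + 881) - 1*(-1816)) + 5689/((2*I*√5106)) = (21117*(-25405))/(-4284 + 1816) + 5689*(-I*√5106/10212) = -536477385/(-2468) - 5689*I*√5106/10212 = -536477385*(-1/2468) - 5689*I*√5106/10212 = 536477385/2468 - 5689*I*√5106/10212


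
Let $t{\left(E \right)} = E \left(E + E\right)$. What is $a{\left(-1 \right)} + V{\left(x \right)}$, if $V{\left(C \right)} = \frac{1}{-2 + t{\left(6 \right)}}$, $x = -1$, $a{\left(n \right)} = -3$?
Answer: $- \frac{209}{70} \approx -2.9857$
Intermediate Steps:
$t{\left(E \right)} = 2 E^{2}$ ($t{\left(E \right)} = E 2 E = 2 E^{2}$)
$V{\left(C \right)} = \frac{1}{70}$ ($V{\left(C \right)} = \frac{1}{-2 + 2 \cdot 6^{2}} = \frac{1}{-2 + 2 \cdot 36} = \frac{1}{-2 + 72} = \frac{1}{70}$)
$a{\left(-1 \right)} + V{\left(x \right)} = -3 + \frac{1}{70} = - \frac{209}{70}$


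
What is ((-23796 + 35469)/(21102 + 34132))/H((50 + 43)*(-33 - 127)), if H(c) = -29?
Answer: -11673/1601786 ≈ -0.0072875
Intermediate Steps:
((-23796 + 35469)/(21102 + 34132))/H((50 + 43)*(-33 - 127)) = ((-23796 + 35469)/(21102 + 34132))/(-29) = (11673/55234)*(-1/29) = -11673/1601786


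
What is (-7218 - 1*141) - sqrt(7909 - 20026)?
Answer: -7359 - I*sqrt(12117) ≈ -7359.0 - 110.08*I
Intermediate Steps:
(-7218 - 1*141) - sqrt(7909 - 20026) = (-7218 - 141) - sqrt(-12117) = -7359 - I*sqrt(12117)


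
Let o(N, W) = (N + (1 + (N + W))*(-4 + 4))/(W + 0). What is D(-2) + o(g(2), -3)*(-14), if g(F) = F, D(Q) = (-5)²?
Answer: 103/3 ≈ 34.333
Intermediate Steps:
D(Q) = 25
o(N, W) = N/W (o(N, W) = (N + (1 + N + W)*0)/W = (N + 0)/W = N/W)
D(-2) + o(g(2), -3)*(-14) = 25 + (2/(-3))*(-14) = 25 + (2*(-⅓))*(-14) = 25 - ⅔*(-14) = 25 + 28/3 = 103/3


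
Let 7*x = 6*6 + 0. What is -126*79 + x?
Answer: -69642/7 ≈ -9948.9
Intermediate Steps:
x = 36/7 (x = (6*6 + 0)/7 = (36 + 0)/7 = (1/7)*36 = 36/7 ≈ 5.1429)
-126*79 + x = -126*79 + 36/7 = -9954 + 36/7 = -69642/7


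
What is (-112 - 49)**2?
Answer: 25921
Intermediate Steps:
(-112 - 49)**2 = (-161)**2 = 25921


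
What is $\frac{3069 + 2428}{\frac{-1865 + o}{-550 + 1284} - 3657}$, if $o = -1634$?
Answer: $- \frac{4034798}{2687737} \approx -1.5012$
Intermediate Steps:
$\frac{3069 + 2428}{\frac{-1865 + o}{-550 + 1284} - 3657} = \frac{3069 + 2428}{\frac{-1865 - 1634}{-550 + 1284} - 3657} = \frac{5497}{- \frac{3499}{734} - 3657} = \frac{5497}{- \frac{2687737}{734}} = 5497 \left(- \frac{734}{2687737}\right) = - \frac{4034798}{2687737}$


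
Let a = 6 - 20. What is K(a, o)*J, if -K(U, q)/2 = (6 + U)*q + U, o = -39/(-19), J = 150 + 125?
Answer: 317900/19 ≈ 16732.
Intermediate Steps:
J = 275
a = -14
o = 39/19 (o = -39*(-1/19) = 39/19 ≈ 2.0526)
K(U, q) = -2*U - 2*q*(6 + U) (K(U, q) = -2*((6 + U)*q + U) = -2*(q*(6 + U) + U) = -2*(U + q*(6 + U)) = -2*U - 2*q*(6 + U))
K(a, o)*J = (-12*39/19 - 2*(-14) - 2*(-14)*39/19)*275 = (-468/19 + 28 + 1092/19)*275 = (1156/19)*275 = 317900/19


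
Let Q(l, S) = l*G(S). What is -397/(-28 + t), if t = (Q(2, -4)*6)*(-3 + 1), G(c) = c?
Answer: -397/68 ≈ -5.8382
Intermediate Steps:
Q(l, S) = S*l (Q(l, S) = l*S = S*l)
t = 96 (t = (-4*2*6)*(-3 + 1) = -8*6*(-2) = -48*(-2) = 96)
-397/(-28 + t) = -397/(-28 + 96) = -397/68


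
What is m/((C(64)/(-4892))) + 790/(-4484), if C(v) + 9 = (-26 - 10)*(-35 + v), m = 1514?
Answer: 16604930161/2360826 ≈ 7033.5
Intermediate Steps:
C(v) = 1251 - 36*v (C(v) = -9 + (-26 - 10)*(-35 + v) = -9 - 36*(-35 + v) = -9 + (1260 - 36*v) = 1251 - 36*v)
m/((C(64)/(-4892))) + 790/(-4484) = 1514/(((1251 - 36*64)/(-4892))) + 790/(-4484) = 1514/(((1251 - 2304)*(-1/4892))) + 790*(-1/4484) = 1514/((-1053*(-1/4892))) - 395/2242 = 1514/(1053/4892) - 395/2242 = 1514*(4892/1053) - 395/2242 = 7406488/1053 - 395/2242 = 16604930161/2360826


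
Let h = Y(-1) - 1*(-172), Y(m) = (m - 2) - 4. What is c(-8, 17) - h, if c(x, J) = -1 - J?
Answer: -183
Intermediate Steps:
Y(m) = -6 + m (Y(m) = (-2 + m) - 4 = -6 + m)
h = 165 (h = (-6 - 1) - 1*(-172) = -7 + 172 = 165)
c(-8, 17) - h = (-1 - 1*17) - 1*165 = (-1 - 17) - 165 = -18 - 165 = -183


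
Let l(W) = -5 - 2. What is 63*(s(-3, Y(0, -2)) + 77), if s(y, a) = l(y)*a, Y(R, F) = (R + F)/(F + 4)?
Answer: 5292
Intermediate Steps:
l(W) = -7
Y(R, F) = (F + R)/(4 + F)
s(y, a) = -7*a
63*(s(-3, Y(0, -2)) + 77) = 63*(-7*(-2 + 0)/(4 - 2) + 77) = 63*(-7*(-2)/2 + 77) = 63*(-7*(-1) + 77) = 63*(7 + 77) = 63*84 = 5292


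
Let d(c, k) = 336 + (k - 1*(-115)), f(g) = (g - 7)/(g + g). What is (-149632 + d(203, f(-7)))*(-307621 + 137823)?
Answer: 25330465640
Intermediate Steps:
f(g) = (-7 + g)/(2*g) (f(g) = (-7 + g)/((2*g)) = (-7 + g)*(1/(2*g)) = (-7 + g)/(2*g))
d(c, k) = 451 + k (d(c, k) = 336 + (k + 115) = 336 + (115 + k) = 451 + k)
(-149632 + d(203, f(-7)))*(-307621 + 137823) = (-149632 + (451 + (1/2)*(-7 - 7)/(-7)))*(-307621 + 137823) = (-149632 + (451 + (1/2)*(-1/7)*(-14)))*(-169798) = (-149632 + (451 + 1))*(-169798) = (-149632 + 452)*(-169798) = -149180*(-169798) = 25330465640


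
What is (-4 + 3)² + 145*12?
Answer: 1741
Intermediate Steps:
(-4 + 3)² + 145*12 = (-1)² + 1740 = 1 + 1740 = 1741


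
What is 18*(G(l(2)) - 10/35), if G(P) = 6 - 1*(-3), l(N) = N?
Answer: 1098/7 ≈ 156.86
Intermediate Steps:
G(P) = 9 (G(P) = 6 + 3 = 9)
18*(G(l(2)) - 10/35) = 18*(9 - 10/35) = 18*(9 - 10*1/35) = 18*(9 - 2/7) = 18*(61/7) = 1098/7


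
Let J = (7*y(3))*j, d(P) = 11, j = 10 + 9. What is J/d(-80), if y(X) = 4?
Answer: 532/11 ≈ 48.364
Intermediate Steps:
j = 19
J = 532 (J = (7*4)*19 = 28*19 = 532)
J/d(-80) = 532/11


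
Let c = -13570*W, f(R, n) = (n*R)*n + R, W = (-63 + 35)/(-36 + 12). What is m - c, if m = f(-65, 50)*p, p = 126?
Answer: -61402075/3 ≈ -2.0467e+7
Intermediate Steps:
W = 7/6 (W = -28/(-24) = -28*(-1/24) = 7/6 ≈ 1.1667)
f(R, n) = R + R*n**2 (f(R, n) = (R*n)*n + R = R*n**2 + R = R + R*n**2)
c = -47495/3 (c = -13570*7/6 = -47495/3 ≈ -15832.)
m = -20483190 (m = -65*(1 + 50**2)*126 = -65*(1 + 2500)*126 = -65*2501*126 = -162565*126 = -20483190)
m - c = -20483190 - 1*(-47495/3) = -20483190 + 47495/3 = -61402075/3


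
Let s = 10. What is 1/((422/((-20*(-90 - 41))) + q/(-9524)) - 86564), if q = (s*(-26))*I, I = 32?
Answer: -3119110/269999410849 ≈ -1.1552e-5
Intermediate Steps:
q = -8320 (q = (10*(-26))*32 = -260*32 = -8320)
1/((422/((-20*(-90 - 41))) + q/(-9524)) - 86564) = 1/((422/((-20*(-90 - 41))) - 8320/(-9524)) - 86564) = 1/((422/((-20*(-131))) - 8320*(-1/9524)) - 86564) = 1/((422/2620 + 2080/2381) - 86564) = 1/((422*(1/2620) + 2080/2381) - 86564) = 1/((211/1310 + 2080/2381) - 86564) = 1/(3227191/3119110 - 86564) = 1/(-269999410849/3119110) = -3119110/269999410849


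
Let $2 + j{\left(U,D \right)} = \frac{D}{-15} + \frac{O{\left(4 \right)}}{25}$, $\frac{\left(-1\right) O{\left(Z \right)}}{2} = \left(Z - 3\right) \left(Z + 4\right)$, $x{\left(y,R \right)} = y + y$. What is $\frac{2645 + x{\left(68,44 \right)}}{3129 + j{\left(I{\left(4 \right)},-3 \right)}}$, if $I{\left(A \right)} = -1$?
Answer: $\frac{69525}{78164} \approx 0.88948$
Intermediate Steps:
$x{\left(y,R \right)} = 2 y$
$O{\left(Z \right)} = - 2 \left(-3 + Z\right) \left(4 + Z\right)$ ($O{\left(Z \right)} = - 2 \left(Z - 3\right) \left(Z + 4\right) = - 2 \left(-3 + Z\right) \left(4 + Z\right)$)
$j{\left(U,D \right)} = - \frac{66}{25} - \frac{D}{15}$ ($j{\left(U,D \right)} = -2 + \left(\frac{D}{-15} + \frac{24 - 8 - 2 \cdot 4^{2}}{25}\right) = -2 + \left(D \left(- \frac{1}{15}\right) + \left(24 - 8 - 32\right) \frac{1}{25}\right) = -2 - \left(\frac{D}{15} - \left(24 - 8 - 32\right) \frac{1}{25}\right) = -2 - \left(\frac{16}{25} + \frac{D}{15}\right) = - \frac{66}{25} - \frac{D}{15}$)
$\frac{2645 + x{\left(68,44 \right)}}{3129 + j{\left(I{\left(4 \right)},-3 \right)}} = \frac{2645 + 2 \cdot 68}{3129 - \frac{61}{25}} = \frac{2645 + 136}{3129 + \left(- \frac{66}{25} + \frac{1}{5}\right)} = \frac{2781}{3129 - \frac{61}{25}} = \frac{2781}{\frac{78164}{25}} = 2781 \cdot \frac{25}{78164} = \frac{69525}{78164}$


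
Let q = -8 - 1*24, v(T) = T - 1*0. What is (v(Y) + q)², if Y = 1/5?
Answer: 25281/25 ≈ 1011.2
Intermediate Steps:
Y = ⅕ ≈ 0.20000
v(T) = T (v(T) = T + 0 = T)
q = -32 (q = -8 - 24 = -32)
(v(Y) + q)² = (⅕ - 32)² = (-159/5)² = 25281/25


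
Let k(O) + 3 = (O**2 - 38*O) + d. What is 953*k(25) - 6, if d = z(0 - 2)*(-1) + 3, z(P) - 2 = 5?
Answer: -316402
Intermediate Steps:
z(P) = 7 (z(P) = 2 + 5 = 7)
d = -4 (d = 7*(-1) + 3 = -7 + 3 = -4)
k(O) = -7 + O**2 - 38*O (k(O) = -3 + ((O**2 - 38*O) - 4) = -3 + (-4 + O**2 - 38*O) = -7 + O**2 - 38*O)
953*k(25) - 6 = 953*(-7 + 25**2 - 38*25) - 6 = 953*(-7 + 625 - 950) - 6 = 953*(-332) - 6 = -316396 - 6 = -316402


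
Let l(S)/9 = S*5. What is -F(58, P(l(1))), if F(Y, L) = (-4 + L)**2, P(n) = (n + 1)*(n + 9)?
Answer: -6150400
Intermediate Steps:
l(S) = 45*S (l(S) = 9*(S*5) = 9*(5*S) = 45*S)
P(n) = (1 + n)*(9 + n)
-F(58, P(l(1))) = -(-4 + (9 + (45*1)**2 + 10*(45*1)))**2 = -(-4 + (9 + 45**2 + 10*45))**2 = -(-4 + (9 + 2025 + 450))**2 = -(-4 + 2484)**2 = -1*2480**2 = -1*6150400 = -6150400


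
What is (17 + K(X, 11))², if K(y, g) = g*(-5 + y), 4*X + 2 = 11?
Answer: 2809/16 ≈ 175.56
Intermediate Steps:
X = 9/4 (X = -½ + (¼)*11 = -½ + 11/4 = 9/4 ≈ 2.2500)
(17 + K(X, 11))² = (17 + 11*(-5 + 9/4))² = (17 + 11*(-11/4))² = (17 - 121/4)² = (-53/4)² = 2809/16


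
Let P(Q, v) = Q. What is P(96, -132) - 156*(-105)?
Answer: 16476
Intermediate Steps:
P(96, -132) - 156*(-105) = 96 - 156*(-105) = 96 + 16380 = 16476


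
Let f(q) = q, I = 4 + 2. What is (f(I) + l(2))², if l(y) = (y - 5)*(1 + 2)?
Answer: 9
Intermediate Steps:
I = 6
l(y) = -15 + 3*y (l(y) = (-5 + y)*3 = -15 + 3*y)
(f(I) + l(2))² = (6 + (-15 + 3*2))² = (6 + (-15 + 6))² = (6 - 9)² = (-3)² = 9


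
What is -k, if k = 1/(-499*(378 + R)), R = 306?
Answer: 1/341316 ≈ 2.9298e-6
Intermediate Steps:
k = -1/341316 (k = 1/(-499*(378 + 306)) = 1/(-499*684) = 1/(-341316) = -1/341316 ≈ -2.9298e-6)
-k = -1*(-1/341316) = 1/341316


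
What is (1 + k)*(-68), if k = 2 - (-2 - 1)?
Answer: -408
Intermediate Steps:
k = 5 (k = 2 - 1*(-3) = 2 + 3 = 5)
(1 + k)*(-68) = (1 + 5)*(-68) = 6*(-68) = -408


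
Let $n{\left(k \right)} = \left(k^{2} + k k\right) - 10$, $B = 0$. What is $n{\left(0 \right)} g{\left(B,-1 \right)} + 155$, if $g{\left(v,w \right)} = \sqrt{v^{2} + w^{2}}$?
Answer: $145$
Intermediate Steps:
$n{\left(k \right)} = -10 + 2 k^{2}$ ($n{\left(k \right)} = \left(k^{2} + k^{2}\right) - 10 = 2 k^{2} - 10 = -10 + 2 k^{2}$)
$n{\left(0 \right)} g{\left(B,-1 \right)} + 155 = \left(-10 + 2 \cdot 0^{2}\right) \sqrt{0^{2} + \left(-1\right)^{2}} + 155 = \left(-10 + 2 \cdot 0\right) \sqrt{0 + 1} + 155 = \left(-10 + 0\right) \sqrt{1} + 155 = \left(-10\right) 1 + 155 = -10 + 155 = 145$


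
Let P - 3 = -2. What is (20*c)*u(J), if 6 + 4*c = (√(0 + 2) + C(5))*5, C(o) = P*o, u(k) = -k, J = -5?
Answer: 475 + 125*√2 ≈ 651.78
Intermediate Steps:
P = 1 (P = 3 - 2 = 1)
C(o) = o (C(o) = 1*o = o)
c = 19/4 + 5*√2/4 (c = -3/2 + ((√(0 + 2) + 5)*5)/4 = -3/2 + ((√2 + 5)*5)/4 = -3/2 + ((5 + √2)*5)/4 = -3/2 + (25 + 5*√2)/4 = -3/2 + (25/4 + 5*√2/4) = 19/4 + 5*√2/4 ≈ 6.5178)
(20*c)*u(J) = (20*(19/4 + 5*√2/4))*(-1*(-5)) = (95 + 25*√2)*5 = 475 + 125*√2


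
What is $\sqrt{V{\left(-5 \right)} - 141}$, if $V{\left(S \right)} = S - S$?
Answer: $i \sqrt{141} \approx 11.874 i$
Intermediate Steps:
$V{\left(S \right)} = 0$
$\sqrt{V{\left(-5 \right)} - 141} = \sqrt{0 - 141} = \sqrt{-141} = i \sqrt{141}$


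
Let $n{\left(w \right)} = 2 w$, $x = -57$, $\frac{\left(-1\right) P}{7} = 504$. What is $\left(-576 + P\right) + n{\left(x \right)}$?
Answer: $-4218$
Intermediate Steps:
$P = -3528$ ($P = \left(-7\right) 504 = -3528$)
$\left(-576 + P\right) + n{\left(x \right)} = \left(-576 - 3528\right) + 2 \left(-57\right) = -4104 - 114 = -4218$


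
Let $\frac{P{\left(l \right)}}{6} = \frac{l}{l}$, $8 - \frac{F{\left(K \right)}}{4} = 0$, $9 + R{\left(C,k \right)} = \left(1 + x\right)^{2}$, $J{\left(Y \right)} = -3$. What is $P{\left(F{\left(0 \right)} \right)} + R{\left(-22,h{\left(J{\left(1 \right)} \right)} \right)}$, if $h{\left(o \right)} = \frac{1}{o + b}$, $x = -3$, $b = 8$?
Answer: $1$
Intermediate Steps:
$h{\left(o \right)} = \frac{1}{8 + o}$ ($h{\left(o \right)} = \frac{1}{o + 8} = \frac{1}{8 + o}$)
$R{\left(C,k \right)} = -5$ ($R{\left(C,k \right)} = -9 + \left(1 - 3\right)^{2} = -9 + \left(-2\right)^{2} = -9 + 4 = -5$)
$F{\left(K \right)} = 32$ ($F{\left(K \right)} = 32 - 0 = 32 + 0 = 32$)
$P{\left(l \right)} = 6$ ($P{\left(l \right)} = 6 \frac{l}{l} = 6 \cdot 1 = 6$)
$P{\left(F{\left(0 \right)} \right)} + R{\left(-22,h{\left(J{\left(1 \right)} \right)} \right)} = 6 - 5 = 1$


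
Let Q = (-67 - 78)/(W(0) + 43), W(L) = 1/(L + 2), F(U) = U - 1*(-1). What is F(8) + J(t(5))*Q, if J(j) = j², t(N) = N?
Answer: -223/3 ≈ -74.333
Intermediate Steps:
F(U) = 1 + U (F(U) = U + 1 = 1 + U)
W(L) = 1/(2 + L)
Q = -10/3 (Q = (-67 - 78)/(1/(2 + 0) + 43) = -145/(1/2 + 43) = -145/(½ + 43) = -145/87/2 = -145*2/87 = -10/3 ≈ -3.3333)
F(8) + J(t(5))*Q = (1 + 8) + 5²*(-10/3) = 9 + 25*(-10/3) = 9 - 250/3 = -223/3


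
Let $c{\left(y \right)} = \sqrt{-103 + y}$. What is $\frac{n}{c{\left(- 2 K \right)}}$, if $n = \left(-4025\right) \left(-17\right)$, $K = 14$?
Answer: $- \frac{68425 i \sqrt{131}}{131} \approx - 5978.3 i$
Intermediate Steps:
$n = 68425$
$\frac{n}{c{\left(- 2 K \right)}} = \frac{68425}{\sqrt{-103 - 28}} = \frac{68425}{\sqrt{-131}} = \frac{68425}{i \sqrt{131}} = 68425 \left(- \frac{i \sqrt{131}}{131}\right) = - \frac{68425 i \sqrt{131}}{131}$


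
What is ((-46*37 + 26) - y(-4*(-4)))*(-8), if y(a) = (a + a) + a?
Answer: 13792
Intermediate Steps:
y(a) = 3*a (y(a) = 2*a + a = 3*a)
((-46*37 + 26) - y(-4*(-4)))*(-8) = ((-46*37 + 26) - 3*(-4*(-4)))*(-8) = ((-1702 + 26) - 3*16)*(-8) = (-1676 - 1*48)*(-8) = (-1676 - 48)*(-8) = -1724*(-8) = 13792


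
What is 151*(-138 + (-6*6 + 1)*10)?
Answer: -73688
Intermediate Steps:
151*(-138 + (-6*6 + 1)*10) = 151*(-138 + (-36 + 1)*10) = 151*(-138 - 35*10) = 151*(-138 - 350) = 151*(-488) = -73688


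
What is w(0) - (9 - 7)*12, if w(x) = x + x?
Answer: -24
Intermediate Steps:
w(x) = 2*x
w(0) - (9 - 7)*12 = 2*0 - (9 - 7)*12 = 0 - 2*12 = 0 - 1*24 = 0 - 24 = -24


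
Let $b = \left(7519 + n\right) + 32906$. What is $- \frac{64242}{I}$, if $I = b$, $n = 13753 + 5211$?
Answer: $- \frac{64242}{59389} \approx -1.0817$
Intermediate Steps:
$n = 18964$
$b = 59389$ ($b = \left(7519 + 18964\right) + 32906 = 26483 + 32906 = 59389$)
$I = 59389$
$- \frac{64242}{I} = - \frac{64242}{59389}$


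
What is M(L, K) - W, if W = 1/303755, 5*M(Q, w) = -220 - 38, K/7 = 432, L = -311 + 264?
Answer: -15673759/303755 ≈ -51.600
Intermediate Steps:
L = -47
K = 3024 (K = 7*432 = 3024)
M(Q, w) = -258/5 (M(Q, w) = (-220 - 38)/5 = (⅕)*(-258) = -258/5)
W = 1/303755 ≈ 3.2921e-6
M(L, K) - W = -258/5 - 1*1/303755 = -258/5 - 1/303755 = -15673759/303755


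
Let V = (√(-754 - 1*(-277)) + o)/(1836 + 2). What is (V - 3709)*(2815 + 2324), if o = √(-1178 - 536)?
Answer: -19060551 + 5139*I*√1714/1838 + 15417*I*√53/1838 ≈ -1.9061e+7 + 176.82*I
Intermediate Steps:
o = I*√1714 (o = √(-1714) = I*√1714 ≈ 41.401*I)
V = I*√1714/1838 + 3*I*√53/1838 (V = (√(-754 - 1*(-277)) + I*√1714)/(1836 + 2) = (√(-754 + 277) + I*√1714)/1838 = (√(-477) + I*√1714)*(1/1838) = (3*I*√53 + I*√1714)*(1/1838) = (I*√1714 + 3*I*√53)*(1/1838) = I*√1714/1838 + 3*I*√53/1838 ≈ 0.034407*I)
(V - 3709)*(2815 + 2324) = (I*(√1714 + 3*√53)/1838 - 3709)*(2815 + 2324) = (-3709 + I*(√1714 + 3*√53)/1838)*5139 = -19060551 + 5139*I*(√1714 + 3*√53)/1838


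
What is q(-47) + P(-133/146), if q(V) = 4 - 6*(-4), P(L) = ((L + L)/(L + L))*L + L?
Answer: 1911/73 ≈ 26.178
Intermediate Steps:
P(L) = 2*L (P(L) = ((2*L)/((2*L)))*L + L = ((2*L)*(1/(2*L)))*L + L = 1*L + L = L + L = 2*L)
q(V) = 28 (q(V) = 4 + 24 = 28)
q(-47) + P(-133/146) = 28 + 2*(-133/146) = 28 - 133/73 = 1911/73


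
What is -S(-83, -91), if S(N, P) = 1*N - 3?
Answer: 86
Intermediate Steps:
S(N, P) = -3 + N (S(N, P) = N - 3 = -3 + N)
-S(-83, -91) = -(-3 - 83) = -1*(-86) = 86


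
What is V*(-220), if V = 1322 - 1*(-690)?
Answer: -442640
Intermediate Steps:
V = 2012 (V = 1322 + 690 = 2012)
V*(-220) = 2012*(-220) = -442640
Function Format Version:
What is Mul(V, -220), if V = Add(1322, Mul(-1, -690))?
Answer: -442640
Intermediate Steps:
V = 2012 (V = Add(1322, 690) = 2012)
Mul(V, -220) = Mul(2012, -220) = -442640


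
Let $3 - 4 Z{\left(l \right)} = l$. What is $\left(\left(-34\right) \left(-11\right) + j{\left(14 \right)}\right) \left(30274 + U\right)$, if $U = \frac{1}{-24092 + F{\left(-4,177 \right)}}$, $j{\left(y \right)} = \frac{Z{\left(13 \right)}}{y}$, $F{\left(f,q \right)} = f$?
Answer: $\frac{2545163755167}{224896} \approx 1.1317 \cdot 10^{7}$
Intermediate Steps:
$Z{\left(l \right)} = \frac{3}{4} - \frac{l}{4}$
$j{\left(y \right)} = - \frac{5}{2 y}$ ($j{\left(y \right)} = \frac{\frac{3}{4} - \frac{13}{4}}{y} = - \frac{5}{2 y}$)
$U = - \frac{1}{24096}$ ($U = \frac{1}{-24092 - 4} = \frac{1}{-24096} = - \frac{1}{24096} \approx -4.1501 \cdot 10^{-5}$)
$\left(\left(-34\right) \left(-11\right) + j{\left(14 \right)}\right) \left(30274 + U\right) = \left(\left(-34\right) \left(-11\right) - \frac{5}{2 \cdot 14}\right) \left(30274 - \frac{1}{24096}\right) = \left(374 - \frac{5}{28}\right) \frac{729482303}{24096} = \frac{10467}{28} \cdot \frac{729482303}{24096} = \frac{2545163755167}{224896}$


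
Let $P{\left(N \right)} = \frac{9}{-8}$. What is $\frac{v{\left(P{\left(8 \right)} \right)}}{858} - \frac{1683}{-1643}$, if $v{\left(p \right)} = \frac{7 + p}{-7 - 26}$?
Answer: $\frac{381142475}{372159216} \approx 1.0241$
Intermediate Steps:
$P{\left(N \right)} = - \frac{9}{8}$ ($P{\left(N \right)} = 9 \left(- \frac{1}{8}\right) = - \frac{9}{8}$)
$v{\left(p \right)} = - \frac{7}{33} - \frac{p}{33}$ ($v{\left(p \right)} = \frac{7 + p}{-33} = \left(7 + p\right) \left(- \frac{1}{33}\right) = - \frac{7}{33} - \frac{p}{33}$)
$\frac{v{\left(P{\left(8 \right)} \right)}}{858} - \frac{1683}{-1643} = \frac{- \frac{7}{33} - - \frac{3}{88}}{858} - \frac{1683}{-1643} = \left(- \frac{7}{33} + \frac{3}{88}\right) \frac{1}{858} - - \frac{1683}{1643} = \left(- \frac{47}{264}\right) \frac{1}{858} + \frac{1683}{1643} = - \frac{47}{226512} + \frac{1683}{1643} = \frac{381142475}{372159216}$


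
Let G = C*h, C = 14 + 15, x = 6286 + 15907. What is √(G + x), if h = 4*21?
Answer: √24629 ≈ 156.94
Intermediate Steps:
x = 22193
C = 29
h = 84
G = 2436 (G = 29*84 = 2436)
√(G + x) = √(2436 + 22193) = √24629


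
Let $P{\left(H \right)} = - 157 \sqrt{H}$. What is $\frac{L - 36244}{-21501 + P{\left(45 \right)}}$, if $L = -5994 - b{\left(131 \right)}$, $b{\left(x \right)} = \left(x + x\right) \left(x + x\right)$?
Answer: $\frac{132448549}{25621322} - \frac{8704237 \sqrt{5}}{76863966} \approx 4.9163$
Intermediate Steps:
$b{\left(x \right)} = 4 x^{2}$ ($b{\left(x \right)} = 2 x 2 x = 4 x^{2}$)
$L = -74638$ ($L = -5994 - 4 \cdot 131^{2} = -5994 - 4 \cdot 17161 = -5994 - 68644 = -74638$)
$\frac{L - 36244}{-21501 + P{\left(45 \right)}} = \frac{-74638 - 36244}{-21501 - 157 \sqrt{45}} = - \frac{110882}{-21501 - 157 \cdot 3 \sqrt{5}} = - \frac{110882}{-21501 - 471 \sqrt{5}}$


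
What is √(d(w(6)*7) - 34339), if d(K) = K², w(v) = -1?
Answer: 3*I*√3810 ≈ 185.18*I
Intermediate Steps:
√(d(w(6)*7) - 34339) = √((-1*7)² - 34339) = √((-7)² - 34339) = √(49 - 34339) = √(-34290) = 3*I*√3810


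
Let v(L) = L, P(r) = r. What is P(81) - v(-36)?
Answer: 117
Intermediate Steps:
P(81) - v(-36) = 81 - 1*(-36) = 81 + 36 = 117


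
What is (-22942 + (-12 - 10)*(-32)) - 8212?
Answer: -30450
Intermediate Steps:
(-22942 + (-12 - 10)*(-32)) - 8212 = (-22942 - 22*(-32)) - 8212 = (-22942 + 704) - 8212 = -22238 - 8212 = -30450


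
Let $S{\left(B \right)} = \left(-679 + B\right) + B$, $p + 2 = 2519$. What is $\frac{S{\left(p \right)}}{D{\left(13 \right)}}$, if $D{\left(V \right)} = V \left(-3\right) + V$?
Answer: $- \frac{335}{2} \approx -167.5$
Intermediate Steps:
$D{\left(V \right)} = - 2 V$ ($D{\left(V \right)} = - 3 V + V = - 2 V$)
$p = 2517$ ($p = -2 + 2519 = 2517$)
$S{\left(B \right)} = -679 + 2 B$
$\frac{S{\left(p \right)}}{D{\left(13 \right)}} = \frac{-679 + 2 \cdot 2517}{\left(-2\right) 13} = \frac{-679 + 5034}{-26} = 4355 \left(- \frac{1}{26}\right) = - \frac{335}{2}$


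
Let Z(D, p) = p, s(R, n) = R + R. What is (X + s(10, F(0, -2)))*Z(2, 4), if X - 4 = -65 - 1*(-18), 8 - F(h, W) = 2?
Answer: -92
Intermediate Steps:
F(h, W) = 6 (F(h, W) = 8 - 1*2 = 8 - 2 = 6)
s(R, n) = 2*R
X = -43 (X = 4 + (-65 - 1*(-18)) = 4 + (-65 + 18) = 4 - 47 = -43)
(X + s(10, F(0, -2)))*Z(2, 4) = (-43 + 2*10)*4 = (-43 + 20)*4 = -23*4 = -92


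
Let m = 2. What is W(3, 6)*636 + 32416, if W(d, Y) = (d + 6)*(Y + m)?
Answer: 78208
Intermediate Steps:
W(d, Y) = (2 + Y)*(6 + d) (W(d, Y) = (d + 6)*(Y + 2) = (6 + d)*(2 + Y) = (2 + Y)*(6 + d))
W(3, 6)*636 + 32416 = (12 + 2*3 + 6*6 + 6*3)*636 + 32416 = (12 + 6 + 36 + 18)*636 + 32416 = 72*636 + 32416 = 45792 + 32416 = 78208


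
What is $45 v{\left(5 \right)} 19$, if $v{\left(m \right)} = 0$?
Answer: $0$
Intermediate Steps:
$45 v{\left(5 \right)} 19 = 45 \cdot 0 \cdot 19 = 0 \cdot 19 = 0$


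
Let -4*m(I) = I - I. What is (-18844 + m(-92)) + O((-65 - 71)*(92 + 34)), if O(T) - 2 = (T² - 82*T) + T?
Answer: 295011670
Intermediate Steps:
m(I) = 0 (m(I) = -(I - I)/4 = -¼*0 = 0)
O(T) = 2 + T² - 81*T (O(T) = 2 + ((T² - 82*T) + T) = 2 + (T² - 81*T) = 2 + T² - 81*T)
(-18844 + m(-92)) + O((-65 - 71)*(92 + 34)) = (-18844 + 0) + (2 + ((-65 - 71)*(92 + 34))² - 81*(-65 - 71)*(92 + 34)) = -18844 + (2 + (-136*126)² - (-11016)*126) = -18844 + (2 + (-17136)² - 81*(-17136)) = -18844 + (2 + 293642496 + 1388016) = -18844 + 295030514 = 295011670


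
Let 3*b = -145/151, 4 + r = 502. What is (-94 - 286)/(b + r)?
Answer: -172140/225449 ≈ -0.76354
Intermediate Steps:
r = 498 (r = -4 + 502 = 498)
b = -145/453 (b = (-145/151)/3 = (-145*1/151)/3 = (1/3)*(-145/151) = -145/453 ≈ -0.32009)
(-94 - 286)/(b + r) = (-94 - 286)/(-145/453 + 498) = -380/225449/453 = -380*453/225449 = -172140/225449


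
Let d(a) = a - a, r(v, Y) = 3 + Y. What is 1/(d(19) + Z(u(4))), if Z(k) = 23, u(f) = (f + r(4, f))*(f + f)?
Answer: 1/23 ≈ 0.043478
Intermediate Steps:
u(f) = 2*f*(3 + 2*f) (u(f) = (f + (3 + f))*(f + f) = (3 + 2*f)*(2*f) = 2*f*(3 + 2*f))
d(a) = 0
1/(d(19) + Z(u(4))) = 1/(0 + 23) = 1/23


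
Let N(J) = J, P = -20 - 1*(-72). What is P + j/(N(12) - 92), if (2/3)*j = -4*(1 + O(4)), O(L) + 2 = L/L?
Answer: 52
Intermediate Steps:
O(L) = -1 (O(L) = -2 + L/L = -2 + 1 = -1)
j = 0 (j = 3*(-4*(1 - 1))/2 = 3*(-4*0)/2 = (3/2)*0 = 0)
P = 52 (P = -20 + 72 = 52)
P + j/(N(12) - 92) = 52 + 0/(12 - 92) = 52 + 0/(-80) = 52 + 0*(-1/80) = 52 + 0 = 52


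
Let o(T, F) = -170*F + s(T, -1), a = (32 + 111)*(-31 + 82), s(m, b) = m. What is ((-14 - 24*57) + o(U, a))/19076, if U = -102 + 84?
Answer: -620605/9538 ≈ -65.067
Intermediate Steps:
U = -18
a = 7293 (a = 143*51 = 7293)
o(T, F) = T - 170*F (o(T, F) = -170*F + T = T - 170*F)
((-14 - 24*57) + o(U, a))/19076 = ((-14 - 24*57) + (-18 - 170*7293))/19076 = ((-14 - 1368) + (-18 - 1239810))*(1/19076) = (-1382 - 1239828)*(1/19076) = -1241210*1/19076 = -620605/9538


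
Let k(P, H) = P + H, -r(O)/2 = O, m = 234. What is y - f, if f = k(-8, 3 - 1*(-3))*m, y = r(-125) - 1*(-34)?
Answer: 752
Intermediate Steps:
r(O) = -2*O
k(P, H) = H + P
y = 284 (y = -2*(-125) - 1*(-34) = 250 + 34 = 284)
f = -468 (f = ((3 - 1*(-3)) - 8)*234 = ((3 + 3) - 8)*234 = (6 - 8)*234 = -2*234 = -468)
y - f = 284 - 1*(-468) = 284 + 468 = 752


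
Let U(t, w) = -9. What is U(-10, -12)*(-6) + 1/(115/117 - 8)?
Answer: 44217/821 ≈ 53.857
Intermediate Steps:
U(-10, -12)*(-6) + 1/(115/117 - 8) = -9*(-6) + 1/(115/117 - 8) = 54 + 1/(115*(1/117) - 8) = 54 + 1/(115/117 - 8) = 54 + 1/(-821/117) = 54 - 117/821 = 44217/821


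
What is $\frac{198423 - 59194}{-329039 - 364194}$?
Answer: $- \frac{139229}{693233} \approx -0.20084$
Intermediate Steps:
$\frac{198423 - 59194}{-329039 - 364194} = \frac{139229}{-329039 - 364194} = \frac{139229}{-693233} = 139229 \left(- \frac{1}{693233}\right) = - \frac{139229}{693233}$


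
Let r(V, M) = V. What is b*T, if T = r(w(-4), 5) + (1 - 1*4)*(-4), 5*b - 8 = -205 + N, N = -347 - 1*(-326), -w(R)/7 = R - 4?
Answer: -14824/5 ≈ -2964.8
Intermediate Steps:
w(R) = 28 - 7*R (w(R) = -7*(R - 4) = -7*(-4 + R) = 28 - 7*R)
N = -21 (N = -347 + 326 = -21)
b = -218/5 (b = 8/5 + (-205 - 21)/5 = 8/5 + (⅕)*(-226) = 8/5 - 226/5 = -218/5 ≈ -43.600)
T = 68 (T = (28 - 7*(-4)) + (1 - 1*4)*(-4) = (28 + 28) + (1 - 4)*(-4) = 56 - 3*(-4) = 56 + 12 = 68)
b*T = -218/5*68 = -14824/5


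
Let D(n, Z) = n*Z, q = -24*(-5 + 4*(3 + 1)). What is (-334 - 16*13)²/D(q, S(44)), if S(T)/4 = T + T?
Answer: -73441/23232 ≈ -3.1612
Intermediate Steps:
S(T) = 8*T (S(T) = 4*(T + T) = 4*(2*T) = 8*T)
q = -264 (q = -24*(-5 + 4*4) = -24*(-5 + 16) = -24*11 = -264)
D(n, Z) = Z*n
(-334 - 16*13)²/D(q, S(44)) = (-334 - 16*13)²/(((8*44)*(-264))) = (-334 - 208)²/((352*(-264))) = (-542)²/(-92928) = 293764*(-1/92928) = -73441/23232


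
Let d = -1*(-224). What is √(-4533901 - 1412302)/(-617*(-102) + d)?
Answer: I*√5946203/63158 ≈ 0.038609*I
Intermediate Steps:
d = 224
√(-4533901 - 1412302)/(-617*(-102) + d) = √(-4533901 - 1412302)/(-617*(-102) + 224) = √(-5946203)/(62934 + 224) = (I*√5946203)/63158 = (I*√5946203)*(1/63158) = I*√5946203/63158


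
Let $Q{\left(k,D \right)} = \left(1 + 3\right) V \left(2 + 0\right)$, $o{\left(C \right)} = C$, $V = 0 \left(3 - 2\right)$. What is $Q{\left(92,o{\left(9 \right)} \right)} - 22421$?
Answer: $-22421$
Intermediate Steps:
$V = 0$ ($V = 0 \cdot 1 = 0$)
$Q{\left(k,D \right)} = 0$ ($Q{\left(k,D \right)} = \left(1 + 3\right) 0 \left(2 + 0\right) = 4 \cdot 0 \cdot 2 = 4 \cdot 0 = 0$)
$Q{\left(92,o{\left(9 \right)} \right)} - 22421 = 0 - 22421 = -22421$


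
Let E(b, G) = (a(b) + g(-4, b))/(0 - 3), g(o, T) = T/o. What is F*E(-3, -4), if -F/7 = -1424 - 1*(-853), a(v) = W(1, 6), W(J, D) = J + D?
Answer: -123907/12 ≈ -10326.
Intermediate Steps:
W(J, D) = D + J
a(v) = 7 (a(v) = 6 + 1 = 7)
F = 3997 (F = -7*(-1424 - 1*(-853)) = -7*(-1424 + 853) = -7*(-571) = 3997)
E(b, G) = -7/3 + b/12 (E(b, G) = (7 + b/(-4))/(0 - 3) = (7 + b*(-¼))/(-3) = (7 - b/4)*(-⅓) = -7/3 + b/12)
F*E(-3, -4) = 3997*(-7/3 + (1/12)*(-3)) = 3997*(-7/3 - ¼) = 3997*(-31/12) = -123907/12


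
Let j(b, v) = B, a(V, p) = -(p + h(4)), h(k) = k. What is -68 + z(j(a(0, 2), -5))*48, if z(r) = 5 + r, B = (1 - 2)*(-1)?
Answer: 220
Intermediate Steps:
B = 1 (B = -1*(-1) = 1)
a(V, p) = -4 - p (a(V, p) = -(p + 4) = -(4 + p) = -4 - p)
j(b, v) = 1
-68 + z(j(a(0, 2), -5))*48 = -68 + (5 + 1)*48 = -68 + 6*48 = -68 + 288 = 220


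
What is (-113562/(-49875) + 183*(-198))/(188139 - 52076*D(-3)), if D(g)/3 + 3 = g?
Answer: -200784132/6237184625 ≈ -0.032191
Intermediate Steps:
D(g) = -9 + 3*g
(-113562/(-49875) + 183*(-198))/(188139 - 52076*D(-3)) = (-113562/(-49875) + 183*(-198))/(188139 - 52076*(-9 + 3*(-3))) = (-113562*(-1/49875) - 36234)/(188139 - 52076*(-9 - 9)) = (37854/16625 - 36234)/(188139 - 52076*(-18)) = -602352396/(16625*(188139 + 937368)) = -602352396/16625/1125507 = -602352396/16625*1/1125507 = -200784132/6237184625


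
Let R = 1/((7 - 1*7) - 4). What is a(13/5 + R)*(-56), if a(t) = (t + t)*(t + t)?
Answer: -30926/25 ≈ -1237.0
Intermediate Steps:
R = -¼ (R = 1/((7 - 7) - 4) = 1/(0 - 4) = 1/(-4) = -¼ ≈ -0.25000)
a(t) = 4*t² (a(t) = (2*t)*(2*t) = 4*t²)
a(13/5 + R)*(-56) = (4*(13/5 - ¼)²)*(-56) = (4*(47/20)²)*(-56) = (4*(2209/400))*(-56) = (2209/100)*(-56) = -30926/25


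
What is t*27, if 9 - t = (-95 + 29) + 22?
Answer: 1431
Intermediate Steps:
t = 53 (t = 9 - ((-95 + 29) + 22) = 9 - (-66 + 22) = 9 - 1*(-44) = 9 + 44 = 53)
t*27 = 53*27 = 1431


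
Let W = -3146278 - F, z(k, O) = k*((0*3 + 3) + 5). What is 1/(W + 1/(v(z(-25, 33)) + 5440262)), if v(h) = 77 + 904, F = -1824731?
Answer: -5441243/7190858362920 ≈ -7.5669e-7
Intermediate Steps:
z(k, O) = 8*k (z(k, O) = k*((0 + 3) + 5) = k*(3 + 5) = k*8 = 8*k)
v(h) = 981
W = -1321547 (W = -3146278 - 1*(-1824731) = -3146278 + 1824731 = -1321547)
1/(W + 1/(v(z(-25, 33)) + 5440262)) = 1/(-1321547 + 1/(981 + 5440262)) = 1/(-1321547 + 1/5441243) = 1/(-7190858362920/5441243) = -5441243/7190858362920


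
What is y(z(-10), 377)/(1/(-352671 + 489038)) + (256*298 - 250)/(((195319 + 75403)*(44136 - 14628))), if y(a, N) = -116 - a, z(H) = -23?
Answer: -16885126129673603/1331410796 ≈ -1.2682e+7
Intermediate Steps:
y(z(-10), 377)/(1/(-352671 + 489038)) + (256*298 - 250)/(((195319 + 75403)*(44136 - 14628))) = (-116 - 1*(-23))/(1/(-352671 + 489038)) + (256*298 - 250)/(((195319 + 75403)*(44136 - 14628))) = (-116 + 23)/(1/136367) + (76288 - 250)/((270722*29508)) = -93/1/136367 + 76038/7988464776 = -93*136367 + 76038*(1/7988464776) = -12682131 + 12673/1331410796 = -16885126129673603/1331410796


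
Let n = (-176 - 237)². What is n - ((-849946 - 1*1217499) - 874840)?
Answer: 3112854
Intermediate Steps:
n = 170569 (n = (-413)² = 170569)
n - ((-849946 - 1*1217499) - 874840) = 170569 - ((-849946 - 1*1217499) - 874840) = 170569 - ((-849946 - 1217499) - 874840) = 170569 - (-2067445 - 874840) = 170569 - 1*(-2942285) = 170569 + 2942285 = 3112854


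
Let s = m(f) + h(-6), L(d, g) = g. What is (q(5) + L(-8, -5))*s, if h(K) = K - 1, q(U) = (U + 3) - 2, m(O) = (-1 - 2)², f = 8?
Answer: 2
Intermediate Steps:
m(O) = 9 (m(O) = (-3)² = 9)
q(U) = 1 + U (q(U) = (3 + U) - 2 = 1 + U)
h(K) = -1 + K
s = 2 (s = 9 + (-1 - 6) = 9 - 7 = 2)
(q(5) + L(-8, -5))*s = ((1 + 5) - 5)*2 = (6 - 5)*2 = 1*2 = 2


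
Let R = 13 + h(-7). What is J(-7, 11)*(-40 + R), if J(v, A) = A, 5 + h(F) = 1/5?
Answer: -1749/5 ≈ -349.80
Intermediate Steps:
h(F) = -24/5 (h(F) = -5 + 1/5 = -24/5)
R = 41/5 (R = 13 - 24/5 = 41/5 ≈ 8.2000)
J(-7, 11)*(-40 + R) = 11*(-40 + 41/5) = 11*(-159/5) = -1749/5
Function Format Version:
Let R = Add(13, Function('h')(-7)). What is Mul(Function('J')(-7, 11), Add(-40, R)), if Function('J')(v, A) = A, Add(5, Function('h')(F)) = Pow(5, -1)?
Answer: Rational(-1749, 5) ≈ -349.80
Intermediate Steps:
Function('h')(F) = Rational(-24, 5) (Function('h')(F) = Add(-5, Pow(5, -1)) = Add(-5, Rational(1, 5)) = Rational(-24, 5))
R = Rational(41, 5) (R = Add(13, Rational(-24, 5)) = Rational(41, 5) ≈ 8.2000)
Mul(Function('J')(-7, 11), Add(-40, R)) = Mul(11, Add(-40, Rational(41, 5))) = Mul(11, Rational(-159, 5)) = Rational(-1749, 5)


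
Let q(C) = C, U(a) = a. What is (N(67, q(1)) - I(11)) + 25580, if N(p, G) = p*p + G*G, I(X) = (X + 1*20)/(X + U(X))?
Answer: 661509/22 ≈ 30069.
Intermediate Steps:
I(X) = (20 + X)/(2*X) (I(X) = (X + 1*20)/(X + X) = (X + 20)/((2*X)) = (20 + X)*(1/(2*X)) = (20 + X)/(2*X))
N(p, G) = G² + p² (N(p, G) = p² + G² = G² + p²)
(N(67, q(1)) - I(11)) + 25580 = ((1² + 67²) - (20 + 11)/(2*11)) + 25580 = ((1 + 4489) - 31/(2*11)) + 25580 = (4490 - 1*31/22) + 25580 = (4490 - 31/22) + 25580 = 98749/22 + 25580 = 661509/22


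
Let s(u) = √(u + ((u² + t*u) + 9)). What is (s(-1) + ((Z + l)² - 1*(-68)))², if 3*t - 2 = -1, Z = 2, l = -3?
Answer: (207 + √78)²/9 ≈ 5175.9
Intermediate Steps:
t = ⅓ (t = ⅔ + (⅓)*(-1) = ⅔ - ⅓ = ⅓ ≈ 0.33333)
s(u) = √(9 + u² + 4*u/3) (s(u) = √(u + ((u² + u/3) + 9)) = √(u + (9 + u² + u/3)) = √(9 + u² + 4*u/3))
(s(-1) + ((Z + l)² - 1*(-68)))² = (√(81 + 9*(-1)² + 12*(-1))/3 + ((2 - 3)² - 1*(-68)))² = (√(81 + 9*1 - 12)/3 + ((-1)² + 68))² = (√(81 + 9 - 12)/3 + (1 + 68))² = (√78/3 + 69)² = (69 + √78/3)²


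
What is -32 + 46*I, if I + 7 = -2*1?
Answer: -446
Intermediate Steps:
I = -9 (I = -7 - 2*1 = -7 - 2 = -9)
-32 + 46*I = -32 + 46*(-9) = -32 - 414 = -446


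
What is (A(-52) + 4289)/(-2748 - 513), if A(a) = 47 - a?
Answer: -4388/3261 ≈ -1.3456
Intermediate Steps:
(A(-52) + 4289)/(-2748 - 513) = ((47 - 1*(-52)) + 4289)/(-2748 - 513) = ((47 + 52) + 4289)/(-3261) = (99 + 4289)*(-1/3261) = 4388*(-1/3261) = -4388/3261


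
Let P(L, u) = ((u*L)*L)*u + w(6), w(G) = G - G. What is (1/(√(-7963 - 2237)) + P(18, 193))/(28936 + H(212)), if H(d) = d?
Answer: 1005723/2429 - I*√102/29730960 ≈ 414.05 - 3.397e-7*I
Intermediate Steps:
w(G) = 0
P(L, u) = L²*u² (P(L, u) = ((u*L)*L)*u + 0 = ((L*u)*L)*u + 0 = (u*L²)*u + 0 = L²*u² + 0 = L²*u²)
(1/(√(-7963 - 2237)) + P(18, 193))/(28936 + H(212)) = (1/(√(-7963 - 2237)) + 18²*193²)/(28936 + 212) = (1/(√(-10200)) + 324*37249)/29148 = (1/(10*I*√102) + 12068676)*(1/29148) = (-I*√102/1020 + 12068676)*(1/29148) = (12068676 - I*√102/1020)*(1/29148) = 1005723/2429 - I*√102/29730960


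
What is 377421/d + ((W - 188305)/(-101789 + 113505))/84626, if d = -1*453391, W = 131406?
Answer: -168042432535/201853300328 ≈ -0.83250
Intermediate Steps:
d = -453391
377421/d + ((W - 188305)/(-101789 + 113505))/84626 = 377421/(-453391) + ((131406 - 188305)/(-101789 + 113505))/84626 = 377421*(-1/453391) - 56899/11716*(1/84626) = -377421/453391 - 56899*1/11716*(1/84626) = -377421/453391 - 56899/11716*1/84626 = -377421/453391 - 3347/58322248 = -168042432535/201853300328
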